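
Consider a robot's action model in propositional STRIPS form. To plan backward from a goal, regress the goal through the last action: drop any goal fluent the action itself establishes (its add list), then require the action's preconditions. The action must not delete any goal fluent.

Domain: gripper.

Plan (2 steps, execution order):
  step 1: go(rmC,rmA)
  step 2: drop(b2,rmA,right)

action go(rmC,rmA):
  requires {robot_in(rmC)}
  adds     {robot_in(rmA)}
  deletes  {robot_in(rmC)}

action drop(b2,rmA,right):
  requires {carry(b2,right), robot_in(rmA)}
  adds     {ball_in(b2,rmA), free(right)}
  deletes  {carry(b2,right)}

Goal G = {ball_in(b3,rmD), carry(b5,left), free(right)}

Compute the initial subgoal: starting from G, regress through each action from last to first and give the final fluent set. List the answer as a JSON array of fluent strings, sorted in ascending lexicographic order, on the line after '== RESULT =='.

Work backward from the goal:
  through step 2 (drop(b2,rmA,right)): drop {free(right)}, keep {ball_in(b3,rmD), carry(b5,left)}, require {carry(b2,right), robot_in(rmA)}
    → {ball_in(b3,rmD), carry(b2,right), carry(b5,left), robot_in(rmA)}
  through step 1 (go(rmC,rmA)): drop {robot_in(rmA)}, keep {ball_in(b3,rmD), carry(b2,right), carry(b5,left)}, require {robot_in(rmC)}
    → {ball_in(b3,rmD), carry(b2,right), carry(b5,left), robot_in(rmC)}

== RESULT ==
["ball_in(b3,rmD)", "carry(b2,right)", "carry(b5,left)", "robot_in(rmC)"]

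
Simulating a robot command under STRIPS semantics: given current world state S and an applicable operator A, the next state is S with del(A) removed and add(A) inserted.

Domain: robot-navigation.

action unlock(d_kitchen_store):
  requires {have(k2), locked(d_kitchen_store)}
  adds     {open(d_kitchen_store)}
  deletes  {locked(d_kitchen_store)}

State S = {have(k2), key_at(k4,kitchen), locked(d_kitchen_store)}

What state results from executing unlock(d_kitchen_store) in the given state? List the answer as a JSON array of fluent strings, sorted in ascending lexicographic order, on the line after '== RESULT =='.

Progress:
  pre ⊆ S: {have(k2), locked(d_kitchen_store)} ⊆ S  — applicable
  S \ del = {have(k2), key_at(k4,kitchen)}
  ∪ add   = {have(k2), key_at(k4,kitchen), open(d_kitchen_store)}

== RESULT ==
["have(k2)", "key_at(k4,kitchen)", "open(d_kitchen_store)"]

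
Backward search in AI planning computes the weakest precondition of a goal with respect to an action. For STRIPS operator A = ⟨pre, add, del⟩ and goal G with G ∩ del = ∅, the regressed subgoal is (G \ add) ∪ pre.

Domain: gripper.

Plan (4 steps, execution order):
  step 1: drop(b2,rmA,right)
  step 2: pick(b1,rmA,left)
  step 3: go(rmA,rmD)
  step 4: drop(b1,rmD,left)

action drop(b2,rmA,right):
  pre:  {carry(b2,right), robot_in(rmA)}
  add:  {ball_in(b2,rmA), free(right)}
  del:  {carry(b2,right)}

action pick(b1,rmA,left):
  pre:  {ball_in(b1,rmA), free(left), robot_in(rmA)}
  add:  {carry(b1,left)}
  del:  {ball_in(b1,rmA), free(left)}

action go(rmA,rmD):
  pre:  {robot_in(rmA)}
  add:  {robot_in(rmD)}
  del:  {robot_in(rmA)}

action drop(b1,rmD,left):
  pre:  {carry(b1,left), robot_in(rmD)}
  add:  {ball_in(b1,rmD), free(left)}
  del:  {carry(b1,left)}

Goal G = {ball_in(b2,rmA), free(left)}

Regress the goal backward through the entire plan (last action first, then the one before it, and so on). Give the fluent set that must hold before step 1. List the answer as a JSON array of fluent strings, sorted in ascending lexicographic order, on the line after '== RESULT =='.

Work backward from the goal:
  through step 4 (drop(b1,rmD,left)): drop {free(left)}, keep {ball_in(b2,rmA)}, require {carry(b1,left), robot_in(rmD)}
    → {ball_in(b2,rmA), carry(b1,left), robot_in(rmD)}
  through step 3 (go(rmA,rmD)): drop {robot_in(rmD)}, keep {ball_in(b2,rmA), carry(b1,left)}, require {robot_in(rmA)}
    → {ball_in(b2,rmA), carry(b1,left), robot_in(rmA)}
  through step 2 (pick(b1,rmA,left)): drop {carry(b1,left)}, keep {ball_in(b2,rmA), robot_in(rmA)}, require {ball_in(b1,rmA), free(left), robot_in(rmA)}
    → {ball_in(b1,rmA), ball_in(b2,rmA), free(left), robot_in(rmA)}
  through step 1 (drop(b2,rmA,right)): drop {ball_in(b2,rmA)}, keep {ball_in(b1,rmA), free(left), robot_in(rmA)}, require {carry(b2,right), robot_in(rmA)}
    → {ball_in(b1,rmA), carry(b2,right), free(left), robot_in(rmA)}

== RESULT ==
["ball_in(b1,rmA)", "carry(b2,right)", "free(left)", "robot_in(rmA)"]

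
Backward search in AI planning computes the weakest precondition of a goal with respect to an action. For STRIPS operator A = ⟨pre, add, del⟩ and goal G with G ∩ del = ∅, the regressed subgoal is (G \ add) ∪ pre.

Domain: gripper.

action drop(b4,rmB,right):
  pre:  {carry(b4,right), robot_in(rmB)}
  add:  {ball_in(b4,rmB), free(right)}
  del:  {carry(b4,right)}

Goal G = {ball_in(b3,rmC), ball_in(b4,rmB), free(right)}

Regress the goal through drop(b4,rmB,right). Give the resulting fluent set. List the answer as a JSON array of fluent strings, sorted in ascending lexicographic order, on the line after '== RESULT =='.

Regress:
  G ∩ del = {}  (empty — regression defined)
  G \ add = {ball_in(b3,rmC), ball_in(b4,rmB), free(right)} \ {ball_in(b4,rmB), free(right)} = {ball_in(b3,rmC)}
  ∪ pre   = {ball_in(b3,rmC)} ∪ {carry(b4,right), robot_in(rmB)}
          = {ball_in(b3,rmC), carry(b4,right), robot_in(rmB)}

== RESULT ==
["ball_in(b3,rmC)", "carry(b4,right)", "robot_in(rmB)"]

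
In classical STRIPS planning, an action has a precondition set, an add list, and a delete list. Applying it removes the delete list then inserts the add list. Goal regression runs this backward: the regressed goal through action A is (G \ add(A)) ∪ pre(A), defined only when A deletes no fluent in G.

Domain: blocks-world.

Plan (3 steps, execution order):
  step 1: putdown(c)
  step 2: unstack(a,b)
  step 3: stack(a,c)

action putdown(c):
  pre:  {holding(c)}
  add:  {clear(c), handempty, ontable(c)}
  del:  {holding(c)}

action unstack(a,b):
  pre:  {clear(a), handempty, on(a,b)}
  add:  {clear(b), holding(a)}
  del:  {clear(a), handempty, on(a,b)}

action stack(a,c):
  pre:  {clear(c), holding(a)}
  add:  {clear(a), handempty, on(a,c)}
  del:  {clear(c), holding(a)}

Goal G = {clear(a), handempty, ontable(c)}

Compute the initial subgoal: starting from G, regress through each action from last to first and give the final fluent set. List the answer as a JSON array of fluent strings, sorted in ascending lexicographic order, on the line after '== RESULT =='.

Work backward from the goal:
  through step 3 (stack(a,c)): drop {clear(a), handempty}, keep {ontable(c)}, require {clear(c), holding(a)}
    → {clear(c), holding(a), ontable(c)}
  through step 2 (unstack(a,b)): drop {holding(a)}, keep {clear(c), ontable(c)}, require {clear(a), handempty, on(a,b)}
    → {clear(a), clear(c), handempty, on(a,b), ontable(c)}
  through step 1 (putdown(c)): drop {clear(c), handempty, ontable(c)}, keep {clear(a), on(a,b)}, require {holding(c)}
    → {clear(a), holding(c), on(a,b)}

== RESULT ==
["clear(a)", "holding(c)", "on(a,b)"]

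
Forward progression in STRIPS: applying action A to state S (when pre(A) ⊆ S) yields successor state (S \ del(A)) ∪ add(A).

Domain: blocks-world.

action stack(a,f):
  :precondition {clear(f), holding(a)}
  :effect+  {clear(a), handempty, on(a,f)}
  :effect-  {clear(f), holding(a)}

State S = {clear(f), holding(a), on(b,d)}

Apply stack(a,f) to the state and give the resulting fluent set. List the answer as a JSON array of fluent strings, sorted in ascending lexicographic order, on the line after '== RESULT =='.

Compute (S \ del) ∪ add:
  pre ⊆ S: {clear(f), holding(a)} ⊆ S  — applicable
  S \ del = {on(b,d)}
  ∪ add   = {clear(a), handempty, on(a,f), on(b,d)}

== RESULT ==
["clear(a)", "handempty", "on(a,f)", "on(b,d)"]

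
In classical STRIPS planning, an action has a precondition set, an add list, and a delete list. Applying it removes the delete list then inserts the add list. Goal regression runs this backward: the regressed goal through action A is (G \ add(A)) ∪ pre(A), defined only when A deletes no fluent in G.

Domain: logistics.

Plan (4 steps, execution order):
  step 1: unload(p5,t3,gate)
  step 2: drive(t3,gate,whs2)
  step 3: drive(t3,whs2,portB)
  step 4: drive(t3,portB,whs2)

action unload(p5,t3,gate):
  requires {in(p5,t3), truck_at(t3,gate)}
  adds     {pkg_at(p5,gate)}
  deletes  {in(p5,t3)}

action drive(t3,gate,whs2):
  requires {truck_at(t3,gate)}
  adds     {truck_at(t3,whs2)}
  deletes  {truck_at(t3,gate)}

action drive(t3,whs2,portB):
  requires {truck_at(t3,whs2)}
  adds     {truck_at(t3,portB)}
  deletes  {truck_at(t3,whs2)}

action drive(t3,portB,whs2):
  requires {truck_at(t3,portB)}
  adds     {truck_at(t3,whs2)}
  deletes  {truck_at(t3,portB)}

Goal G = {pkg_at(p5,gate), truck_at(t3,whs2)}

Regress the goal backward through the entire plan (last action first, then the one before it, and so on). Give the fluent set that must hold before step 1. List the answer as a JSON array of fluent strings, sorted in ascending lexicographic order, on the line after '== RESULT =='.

Regress step by step:
  through step 4 (drive(t3,portB,whs2)): drop {truck_at(t3,whs2)}, keep {pkg_at(p5,gate)}, require {truck_at(t3,portB)}
    → {pkg_at(p5,gate), truck_at(t3,portB)}
  through step 3 (drive(t3,whs2,portB)): drop {truck_at(t3,portB)}, keep {pkg_at(p5,gate)}, require {truck_at(t3,whs2)}
    → {pkg_at(p5,gate), truck_at(t3,whs2)}
  through step 2 (drive(t3,gate,whs2)): drop {truck_at(t3,whs2)}, keep {pkg_at(p5,gate)}, require {truck_at(t3,gate)}
    → {pkg_at(p5,gate), truck_at(t3,gate)}
  through step 1 (unload(p5,t3,gate)): drop {pkg_at(p5,gate)}, keep {truck_at(t3,gate)}, require {in(p5,t3), truck_at(t3,gate)}
    → {in(p5,t3), truck_at(t3,gate)}

== RESULT ==
["in(p5,t3)", "truck_at(t3,gate)"]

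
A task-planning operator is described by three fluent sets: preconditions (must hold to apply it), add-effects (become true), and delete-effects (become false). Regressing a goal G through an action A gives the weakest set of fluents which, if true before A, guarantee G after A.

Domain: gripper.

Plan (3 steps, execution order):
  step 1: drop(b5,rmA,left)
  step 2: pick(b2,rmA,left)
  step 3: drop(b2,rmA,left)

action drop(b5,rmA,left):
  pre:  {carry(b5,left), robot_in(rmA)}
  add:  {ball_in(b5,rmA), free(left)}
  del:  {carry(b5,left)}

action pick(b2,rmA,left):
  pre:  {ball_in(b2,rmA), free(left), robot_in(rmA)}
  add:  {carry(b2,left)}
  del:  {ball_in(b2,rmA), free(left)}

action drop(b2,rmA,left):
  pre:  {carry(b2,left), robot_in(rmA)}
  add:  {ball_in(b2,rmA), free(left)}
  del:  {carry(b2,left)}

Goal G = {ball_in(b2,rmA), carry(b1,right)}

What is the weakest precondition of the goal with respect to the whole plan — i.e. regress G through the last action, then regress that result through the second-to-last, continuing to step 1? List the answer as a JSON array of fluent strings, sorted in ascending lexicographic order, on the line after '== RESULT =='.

Work backward from the goal:
  through step 3 (drop(b2,rmA,left)): drop {ball_in(b2,rmA)}, keep {carry(b1,right)}, require {carry(b2,left), robot_in(rmA)}
    → {carry(b1,right), carry(b2,left), robot_in(rmA)}
  through step 2 (pick(b2,rmA,left)): drop {carry(b2,left)}, keep {carry(b1,right), robot_in(rmA)}, require {ball_in(b2,rmA), free(left), robot_in(rmA)}
    → {ball_in(b2,rmA), carry(b1,right), free(left), robot_in(rmA)}
  through step 1 (drop(b5,rmA,left)): drop {free(left)}, keep {ball_in(b2,rmA), carry(b1,right), robot_in(rmA)}, require {carry(b5,left), robot_in(rmA)}
    → {ball_in(b2,rmA), carry(b1,right), carry(b5,left), robot_in(rmA)}

== RESULT ==
["ball_in(b2,rmA)", "carry(b1,right)", "carry(b5,left)", "robot_in(rmA)"]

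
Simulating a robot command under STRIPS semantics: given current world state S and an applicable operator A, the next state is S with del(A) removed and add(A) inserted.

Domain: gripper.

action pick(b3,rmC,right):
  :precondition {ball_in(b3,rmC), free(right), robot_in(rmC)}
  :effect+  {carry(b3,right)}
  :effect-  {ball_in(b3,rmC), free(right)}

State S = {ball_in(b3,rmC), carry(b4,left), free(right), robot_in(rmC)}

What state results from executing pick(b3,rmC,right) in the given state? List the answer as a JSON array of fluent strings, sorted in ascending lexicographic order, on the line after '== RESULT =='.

Compute (S \ del) ∪ add:
  pre ⊆ S: {ball_in(b3,rmC), free(right), robot_in(rmC)} ⊆ S  — applicable
  S \ del = {carry(b4,left), robot_in(rmC)}
  ∪ add   = {carry(b3,right), carry(b4,left), robot_in(rmC)}

== RESULT ==
["carry(b3,right)", "carry(b4,left)", "robot_in(rmC)"]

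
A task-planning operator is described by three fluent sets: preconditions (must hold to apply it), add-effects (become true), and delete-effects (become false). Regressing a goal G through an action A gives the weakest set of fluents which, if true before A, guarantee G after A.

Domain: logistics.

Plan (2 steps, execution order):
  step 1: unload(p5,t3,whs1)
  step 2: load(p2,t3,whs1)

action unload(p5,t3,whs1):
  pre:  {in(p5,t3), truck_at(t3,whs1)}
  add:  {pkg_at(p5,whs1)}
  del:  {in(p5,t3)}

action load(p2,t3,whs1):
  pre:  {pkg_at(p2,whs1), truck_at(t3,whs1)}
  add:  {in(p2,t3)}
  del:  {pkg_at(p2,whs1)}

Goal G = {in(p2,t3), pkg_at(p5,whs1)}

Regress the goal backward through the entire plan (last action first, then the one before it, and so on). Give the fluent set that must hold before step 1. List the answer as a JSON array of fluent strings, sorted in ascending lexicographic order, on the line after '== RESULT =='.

Regress step by step:
  through step 2 (load(p2,t3,whs1)): drop {in(p2,t3)}, keep {pkg_at(p5,whs1)}, require {pkg_at(p2,whs1), truck_at(t3,whs1)}
    → {pkg_at(p2,whs1), pkg_at(p5,whs1), truck_at(t3,whs1)}
  through step 1 (unload(p5,t3,whs1)): drop {pkg_at(p5,whs1)}, keep {pkg_at(p2,whs1), truck_at(t3,whs1)}, require {in(p5,t3), truck_at(t3,whs1)}
    → {in(p5,t3), pkg_at(p2,whs1), truck_at(t3,whs1)}

== RESULT ==
["in(p5,t3)", "pkg_at(p2,whs1)", "truck_at(t3,whs1)"]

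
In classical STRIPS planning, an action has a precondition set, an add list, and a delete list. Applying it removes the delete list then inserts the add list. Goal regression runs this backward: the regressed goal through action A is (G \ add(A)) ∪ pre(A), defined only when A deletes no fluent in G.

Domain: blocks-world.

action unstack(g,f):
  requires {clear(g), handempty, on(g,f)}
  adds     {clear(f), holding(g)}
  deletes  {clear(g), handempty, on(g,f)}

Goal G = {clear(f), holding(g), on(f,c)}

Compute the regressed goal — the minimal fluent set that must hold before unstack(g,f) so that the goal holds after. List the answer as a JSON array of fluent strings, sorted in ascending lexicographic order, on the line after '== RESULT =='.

Compute (G \ add) ∪ pre:
  G ∩ del = {}  (empty — regression defined)
  G \ add = {clear(f), holding(g), on(f,c)} \ {clear(f), holding(g)} = {on(f,c)}
  ∪ pre   = {on(f,c)} ∪ {clear(g), handempty, on(g,f)}
          = {clear(g), handempty, on(f,c), on(g,f)}

== RESULT ==
["clear(g)", "handempty", "on(f,c)", "on(g,f)"]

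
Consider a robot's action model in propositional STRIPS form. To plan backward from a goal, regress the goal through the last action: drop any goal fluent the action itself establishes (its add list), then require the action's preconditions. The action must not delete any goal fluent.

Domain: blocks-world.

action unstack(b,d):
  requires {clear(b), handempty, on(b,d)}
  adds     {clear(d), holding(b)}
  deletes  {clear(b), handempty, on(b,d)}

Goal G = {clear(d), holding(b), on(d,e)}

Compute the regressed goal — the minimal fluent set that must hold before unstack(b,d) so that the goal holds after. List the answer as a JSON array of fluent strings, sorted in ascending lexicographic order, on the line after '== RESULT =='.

Compute (G \ add) ∪ pre:
  G ∩ del = {}  (empty — regression defined)
  G \ add = {clear(d), holding(b), on(d,e)} \ {clear(d), holding(b)} = {on(d,e)}
  ∪ pre   = {on(d,e)} ∪ {clear(b), handempty, on(b,d)}
          = {clear(b), handempty, on(b,d), on(d,e)}

== RESULT ==
["clear(b)", "handempty", "on(b,d)", "on(d,e)"]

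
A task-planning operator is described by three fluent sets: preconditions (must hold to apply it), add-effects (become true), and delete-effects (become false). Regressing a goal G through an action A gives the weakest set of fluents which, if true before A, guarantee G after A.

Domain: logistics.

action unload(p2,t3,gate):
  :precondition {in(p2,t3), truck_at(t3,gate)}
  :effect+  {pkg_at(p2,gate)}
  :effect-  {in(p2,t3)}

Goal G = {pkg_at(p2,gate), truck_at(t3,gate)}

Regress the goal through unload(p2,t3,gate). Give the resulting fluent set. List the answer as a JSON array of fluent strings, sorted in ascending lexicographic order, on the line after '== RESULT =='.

Compute (G \ add) ∪ pre:
  G ∩ del = {}  (empty — regression defined)
  G \ add = {pkg_at(p2,gate), truck_at(t3,gate)} \ {pkg_at(p2,gate)} = {truck_at(t3,gate)}
  ∪ pre   = {truck_at(t3,gate)} ∪ {in(p2,t3), truck_at(t3,gate)}
          = {in(p2,t3), truck_at(t3,gate)}

== RESULT ==
["in(p2,t3)", "truck_at(t3,gate)"]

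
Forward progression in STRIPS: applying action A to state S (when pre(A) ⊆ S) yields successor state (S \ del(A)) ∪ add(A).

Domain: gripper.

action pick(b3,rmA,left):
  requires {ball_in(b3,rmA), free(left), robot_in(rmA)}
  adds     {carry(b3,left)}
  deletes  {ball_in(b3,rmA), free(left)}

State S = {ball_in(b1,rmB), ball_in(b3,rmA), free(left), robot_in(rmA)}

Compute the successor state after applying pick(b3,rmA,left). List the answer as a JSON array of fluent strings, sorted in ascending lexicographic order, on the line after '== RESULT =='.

Progress:
  pre ⊆ S: {ball_in(b3,rmA), free(left), robot_in(rmA)} ⊆ S  — applicable
  S \ del = {ball_in(b1,rmB), robot_in(rmA)}
  ∪ add   = {ball_in(b1,rmB), carry(b3,left), robot_in(rmA)}

== RESULT ==
["ball_in(b1,rmB)", "carry(b3,left)", "robot_in(rmA)"]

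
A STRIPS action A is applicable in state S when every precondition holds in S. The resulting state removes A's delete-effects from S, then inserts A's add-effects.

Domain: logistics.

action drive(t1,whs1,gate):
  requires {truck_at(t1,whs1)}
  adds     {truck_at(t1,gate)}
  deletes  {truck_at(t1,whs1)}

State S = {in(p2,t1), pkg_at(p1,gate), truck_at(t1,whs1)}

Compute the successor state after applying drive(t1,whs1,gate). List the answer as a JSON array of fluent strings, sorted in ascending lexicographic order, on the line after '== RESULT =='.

Compute (S \ del) ∪ add:
  pre ⊆ S: {truck_at(t1,whs1)} ⊆ S  — applicable
  S \ del = {in(p2,t1), pkg_at(p1,gate)}
  ∪ add   = {in(p2,t1), pkg_at(p1,gate), truck_at(t1,gate)}

== RESULT ==
["in(p2,t1)", "pkg_at(p1,gate)", "truck_at(t1,gate)"]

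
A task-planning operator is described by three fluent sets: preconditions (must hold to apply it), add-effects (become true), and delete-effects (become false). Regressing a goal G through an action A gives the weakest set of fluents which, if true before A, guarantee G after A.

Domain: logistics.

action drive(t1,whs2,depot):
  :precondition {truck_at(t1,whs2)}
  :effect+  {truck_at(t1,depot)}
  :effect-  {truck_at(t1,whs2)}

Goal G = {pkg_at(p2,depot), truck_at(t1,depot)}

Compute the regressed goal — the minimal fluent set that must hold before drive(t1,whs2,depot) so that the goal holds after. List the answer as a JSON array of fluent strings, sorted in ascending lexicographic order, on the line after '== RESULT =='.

Compute (G \ add) ∪ pre:
  G ∩ del = {}  (empty — regression defined)
  G \ add = {pkg_at(p2,depot), truck_at(t1,depot)} \ {truck_at(t1,depot)} = {pkg_at(p2,depot)}
  ∪ pre   = {pkg_at(p2,depot)} ∪ {truck_at(t1,whs2)}
          = {pkg_at(p2,depot), truck_at(t1,whs2)}

== RESULT ==
["pkg_at(p2,depot)", "truck_at(t1,whs2)"]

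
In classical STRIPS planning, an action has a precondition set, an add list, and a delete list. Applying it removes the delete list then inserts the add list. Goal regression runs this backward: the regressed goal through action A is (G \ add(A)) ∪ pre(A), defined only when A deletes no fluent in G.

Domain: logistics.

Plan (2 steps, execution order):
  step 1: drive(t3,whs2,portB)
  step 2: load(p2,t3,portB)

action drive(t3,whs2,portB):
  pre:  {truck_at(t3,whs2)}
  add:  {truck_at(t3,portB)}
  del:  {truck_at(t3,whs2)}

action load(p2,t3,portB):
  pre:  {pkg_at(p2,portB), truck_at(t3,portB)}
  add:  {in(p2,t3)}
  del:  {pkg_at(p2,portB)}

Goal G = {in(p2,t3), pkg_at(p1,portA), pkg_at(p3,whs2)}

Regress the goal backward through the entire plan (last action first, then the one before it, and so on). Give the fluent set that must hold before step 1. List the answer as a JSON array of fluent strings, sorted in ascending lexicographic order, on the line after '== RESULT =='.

Work backward from the goal:
  through step 2 (load(p2,t3,portB)): drop {in(p2,t3)}, keep {pkg_at(p1,portA), pkg_at(p3,whs2)}, require {pkg_at(p2,portB), truck_at(t3,portB)}
    → {pkg_at(p1,portA), pkg_at(p2,portB), pkg_at(p3,whs2), truck_at(t3,portB)}
  through step 1 (drive(t3,whs2,portB)): drop {truck_at(t3,portB)}, keep {pkg_at(p1,portA), pkg_at(p2,portB), pkg_at(p3,whs2)}, require {truck_at(t3,whs2)}
    → {pkg_at(p1,portA), pkg_at(p2,portB), pkg_at(p3,whs2), truck_at(t3,whs2)}

== RESULT ==
["pkg_at(p1,portA)", "pkg_at(p2,portB)", "pkg_at(p3,whs2)", "truck_at(t3,whs2)"]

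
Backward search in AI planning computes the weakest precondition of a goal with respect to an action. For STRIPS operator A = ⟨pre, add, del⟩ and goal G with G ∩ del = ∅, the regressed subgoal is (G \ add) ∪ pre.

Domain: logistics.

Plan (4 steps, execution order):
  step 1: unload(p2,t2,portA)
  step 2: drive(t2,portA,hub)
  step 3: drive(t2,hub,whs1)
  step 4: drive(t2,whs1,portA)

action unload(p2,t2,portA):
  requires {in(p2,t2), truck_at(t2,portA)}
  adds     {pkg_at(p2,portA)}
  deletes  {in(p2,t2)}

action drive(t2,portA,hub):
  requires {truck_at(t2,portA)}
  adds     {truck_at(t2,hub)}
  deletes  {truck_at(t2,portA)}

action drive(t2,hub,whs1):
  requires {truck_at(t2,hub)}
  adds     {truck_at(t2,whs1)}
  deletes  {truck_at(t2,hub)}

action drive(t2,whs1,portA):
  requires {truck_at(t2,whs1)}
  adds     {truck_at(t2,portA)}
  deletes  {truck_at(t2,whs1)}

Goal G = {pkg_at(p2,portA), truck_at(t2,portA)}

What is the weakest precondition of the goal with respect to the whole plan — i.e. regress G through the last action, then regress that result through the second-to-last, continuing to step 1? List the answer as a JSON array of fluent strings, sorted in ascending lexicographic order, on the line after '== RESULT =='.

Regress step by step:
  through step 4 (drive(t2,whs1,portA)): drop {truck_at(t2,portA)}, keep {pkg_at(p2,portA)}, require {truck_at(t2,whs1)}
    → {pkg_at(p2,portA), truck_at(t2,whs1)}
  through step 3 (drive(t2,hub,whs1)): drop {truck_at(t2,whs1)}, keep {pkg_at(p2,portA)}, require {truck_at(t2,hub)}
    → {pkg_at(p2,portA), truck_at(t2,hub)}
  through step 2 (drive(t2,portA,hub)): drop {truck_at(t2,hub)}, keep {pkg_at(p2,portA)}, require {truck_at(t2,portA)}
    → {pkg_at(p2,portA), truck_at(t2,portA)}
  through step 1 (unload(p2,t2,portA)): drop {pkg_at(p2,portA)}, keep {truck_at(t2,portA)}, require {in(p2,t2), truck_at(t2,portA)}
    → {in(p2,t2), truck_at(t2,portA)}

== RESULT ==
["in(p2,t2)", "truck_at(t2,portA)"]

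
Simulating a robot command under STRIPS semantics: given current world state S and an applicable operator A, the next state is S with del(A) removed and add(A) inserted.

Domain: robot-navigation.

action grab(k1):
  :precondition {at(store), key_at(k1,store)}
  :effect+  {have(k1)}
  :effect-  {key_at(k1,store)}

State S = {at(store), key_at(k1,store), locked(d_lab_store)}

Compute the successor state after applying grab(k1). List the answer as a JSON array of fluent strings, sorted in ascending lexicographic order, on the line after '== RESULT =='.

Compute (S \ del) ∪ add:
  pre ⊆ S: {at(store), key_at(k1,store)} ⊆ S  — applicable
  S \ del = {at(store), locked(d_lab_store)}
  ∪ add   = {at(store), have(k1), locked(d_lab_store)}

== RESULT ==
["at(store)", "have(k1)", "locked(d_lab_store)"]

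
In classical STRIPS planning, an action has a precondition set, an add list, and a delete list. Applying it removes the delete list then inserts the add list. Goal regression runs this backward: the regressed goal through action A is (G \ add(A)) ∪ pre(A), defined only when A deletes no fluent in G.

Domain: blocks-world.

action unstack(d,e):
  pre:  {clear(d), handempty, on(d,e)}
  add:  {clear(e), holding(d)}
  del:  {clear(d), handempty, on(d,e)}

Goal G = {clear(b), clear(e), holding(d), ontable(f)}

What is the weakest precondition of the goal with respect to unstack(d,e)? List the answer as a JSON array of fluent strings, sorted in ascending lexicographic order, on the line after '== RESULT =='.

Compute (G \ add) ∪ pre:
  G ∩ del = {}  (empty — regression defined)
  G \ add = {clear(b), clear(e), holding(d), ontable(f)} \ {clear(e), holding(d)} = {clear(b), ontable(f)}
  ∪ pre   = {clear(b), ontable(f)} ∪ {clear(d), handempty, on(d,e)}
          = {clear(b), clear(d), handempty, on(d,e), ontable(f)}

== RESULT ==
["clear(b)", "clear(d)", "handempty", "on(d,e)", "ontable(f)"]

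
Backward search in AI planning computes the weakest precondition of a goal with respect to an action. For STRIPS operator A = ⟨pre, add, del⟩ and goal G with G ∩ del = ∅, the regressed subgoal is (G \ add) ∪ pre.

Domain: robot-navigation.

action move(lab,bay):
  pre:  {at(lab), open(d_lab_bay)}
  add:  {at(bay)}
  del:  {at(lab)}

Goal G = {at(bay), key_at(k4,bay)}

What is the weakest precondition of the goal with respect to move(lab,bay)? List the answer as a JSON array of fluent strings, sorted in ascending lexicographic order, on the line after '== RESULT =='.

Compute (G \ add) ∪ pre:
  G ∩ del = {}  (empty — regression defined)
  G \ add = {at(bay), key_at(k4,bay)} \ {at(bay)} = {key_at(k4,bay)}
  ∪ pre   = {key_at(k4,bay)} ∪ {at(lab), open(d_lab_bay)}
          = {at(lab), key_at(k4,bay), open(d_lab_bay)}

== RESULT ==
["at(lab)", "key_at(k4,bay)", "open(d_lab_bay)"]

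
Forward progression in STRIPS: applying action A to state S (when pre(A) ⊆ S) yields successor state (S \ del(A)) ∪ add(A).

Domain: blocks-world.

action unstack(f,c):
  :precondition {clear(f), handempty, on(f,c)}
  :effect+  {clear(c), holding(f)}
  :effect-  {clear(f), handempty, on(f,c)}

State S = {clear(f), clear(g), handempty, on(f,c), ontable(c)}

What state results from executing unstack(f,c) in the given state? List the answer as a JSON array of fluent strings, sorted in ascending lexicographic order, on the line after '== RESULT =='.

Progress:
  pre ⊆ S: {clear(f), handempty, on(f,c)} ⊆ S  — applicable
  S \ del = {clear(g), ontable(c)}
  ∪ add   = {clear(c), clear(g), holding(f), ontable(c)}

== RESULT ==
["clear(c)", "clear(g)", "holding(f)", "ontable(c)"]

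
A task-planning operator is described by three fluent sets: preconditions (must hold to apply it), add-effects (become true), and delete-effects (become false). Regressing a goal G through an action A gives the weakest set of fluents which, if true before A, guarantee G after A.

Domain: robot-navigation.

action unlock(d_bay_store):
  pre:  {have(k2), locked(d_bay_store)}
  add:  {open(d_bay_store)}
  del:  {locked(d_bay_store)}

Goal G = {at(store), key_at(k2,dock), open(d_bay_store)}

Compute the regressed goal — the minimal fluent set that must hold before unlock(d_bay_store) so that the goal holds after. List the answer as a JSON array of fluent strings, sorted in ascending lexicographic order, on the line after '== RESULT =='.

Regress:
  G ∩ del = {}  (empty — regression defined)
  G \ add = {at(store), key_at(k2,dock), open(d_bay_store)} \ {open(d_bay_store)} = {at(store), key_at(k2,dock)}
  ∪ pre   = {at(store), key_at(k2,dock)} ∪ {have(k2), locked(d_bay_store)}
          = {at(store), have(k2), key_at(k2,dock), locked(d_bay_store)}

== RESULT ==
["at(store)", "have(k2)", "key_at(k2,dock)", "locked(d_bay_store)"]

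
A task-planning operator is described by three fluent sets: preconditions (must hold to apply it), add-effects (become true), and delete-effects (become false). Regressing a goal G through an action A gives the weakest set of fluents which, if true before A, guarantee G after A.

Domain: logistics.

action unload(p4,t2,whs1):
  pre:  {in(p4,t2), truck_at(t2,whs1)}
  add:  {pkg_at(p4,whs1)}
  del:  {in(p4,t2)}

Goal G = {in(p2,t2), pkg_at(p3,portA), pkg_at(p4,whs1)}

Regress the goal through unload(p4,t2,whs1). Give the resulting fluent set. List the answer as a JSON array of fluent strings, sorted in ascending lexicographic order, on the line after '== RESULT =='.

Regress:
  G ∩ del = {}  (empty — regression defined)
  G \ add = {in(p2,t2), pkg_at(p3,portA), pkg_at(p4,whs1)} \ {pkg_at(p4,whs1)} = {in(p2,t2), pkg_at(p3,portA)}
  ∪ pre   = {in(p2,t2), pkg_at(p3,portA)} ∪ {in(p4,t2), truck_at(t2,whs1)}
          = {in(p2,t2), in(p4,t2), pkg_at(p3,portA), truck_at(t2,whs1)}

== RESULT ==
["in(p2,t2)", "in(p4,t2)", "pkg_at(p3,portA)", "truck_at(t2,whs1)"]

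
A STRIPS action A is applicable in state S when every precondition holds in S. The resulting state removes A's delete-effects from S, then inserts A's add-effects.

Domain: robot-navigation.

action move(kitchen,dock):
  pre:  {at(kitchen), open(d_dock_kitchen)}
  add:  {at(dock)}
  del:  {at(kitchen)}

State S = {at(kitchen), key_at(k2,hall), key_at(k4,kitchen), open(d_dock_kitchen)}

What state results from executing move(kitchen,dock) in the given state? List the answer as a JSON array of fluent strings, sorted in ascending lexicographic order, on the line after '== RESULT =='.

Progress:
  pre ⊆ S: {at(kitchen), open(d_dock_kitchen)} ⊆ S  — applicable
  S \ del = {key_at(k2,hall), key_at(k4,kitchen), open(d_dock_kitchen)}
  ∪ add   = {at(dock), key_at(k2,hall), key_at(k4,kitchen), open(d_dock_kitchen)}

== RESULT ==
["at(dock)", "key_at(k2,hall)", "key_at(k4,kitchen)", "open(d_dock_kitchen)"]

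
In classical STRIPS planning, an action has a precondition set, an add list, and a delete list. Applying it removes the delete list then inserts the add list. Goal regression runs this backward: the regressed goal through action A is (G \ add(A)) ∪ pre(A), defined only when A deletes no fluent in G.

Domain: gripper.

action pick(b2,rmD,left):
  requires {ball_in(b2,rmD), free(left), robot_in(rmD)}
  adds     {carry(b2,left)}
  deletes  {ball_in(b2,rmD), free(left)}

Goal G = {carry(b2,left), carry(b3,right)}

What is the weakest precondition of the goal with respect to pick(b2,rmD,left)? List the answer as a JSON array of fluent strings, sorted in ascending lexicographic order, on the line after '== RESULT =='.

Compute (G \ add) ∪ pre:
  G ∩ del = {}  (empty — regression defined)
  G \ add = {carry(b2,left), carry(b3,right)} \ {carry(b2,left)} = {carry(b3,right)}
  ∪ pre   = {carry(b3,right)} ∪ {ball_in(b2,rmD), free(left), robot_in(rmD)}
          = {ball_in(b2,rmD), carry(b3,right), free(left), robot_in(rmD)}

== RESULT ==
["ball_in(b2,rmD)", "carry(b3,right)", "free(left)", "robot_in(rmD)"]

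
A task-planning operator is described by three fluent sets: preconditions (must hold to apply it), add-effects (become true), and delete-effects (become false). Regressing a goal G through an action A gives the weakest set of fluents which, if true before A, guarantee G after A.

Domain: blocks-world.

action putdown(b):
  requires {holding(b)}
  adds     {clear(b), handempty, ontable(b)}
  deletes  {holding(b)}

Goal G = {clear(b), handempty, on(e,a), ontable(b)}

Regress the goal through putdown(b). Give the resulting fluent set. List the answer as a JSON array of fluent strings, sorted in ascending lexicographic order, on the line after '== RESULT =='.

Compute (G \ add) ∪ pre:
  G ∩ del = {}  (empty — regression defined)
  G \ add = {clear(b), handempty, on(e,a), ontable(b)} \ {clear(b), handempty, ontable(b)} = {on(e,a)}
  ∪ pre   = {on(e,a)} ∪ {holding(b)}
          = {holding(b), on(e,a)}

== RESULT ==
["holding(b)", "on(e,a)"]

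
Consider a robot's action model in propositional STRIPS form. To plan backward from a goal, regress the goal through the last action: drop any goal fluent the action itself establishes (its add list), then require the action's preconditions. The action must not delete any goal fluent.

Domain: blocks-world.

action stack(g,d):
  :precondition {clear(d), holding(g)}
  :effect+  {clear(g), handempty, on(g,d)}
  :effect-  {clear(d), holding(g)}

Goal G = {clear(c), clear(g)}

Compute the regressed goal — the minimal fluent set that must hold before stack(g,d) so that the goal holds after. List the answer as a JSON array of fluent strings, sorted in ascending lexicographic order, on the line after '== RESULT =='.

Compute (G \ add) ∪ pre:
  G ∩ del = {}  (empty — regression defined)
  G \ add = {clear(c), clear(g)} \ {clear(g), handempty, on(g,d)} = {clear(c)}
  ∪ pre   = {clear(c)} ∪ {clear(d), holding(g)}
          = {clear(c), clear(d), holding(g)}

== RESULT ==
["clear(c)", "clear(d)", "holding(g)"]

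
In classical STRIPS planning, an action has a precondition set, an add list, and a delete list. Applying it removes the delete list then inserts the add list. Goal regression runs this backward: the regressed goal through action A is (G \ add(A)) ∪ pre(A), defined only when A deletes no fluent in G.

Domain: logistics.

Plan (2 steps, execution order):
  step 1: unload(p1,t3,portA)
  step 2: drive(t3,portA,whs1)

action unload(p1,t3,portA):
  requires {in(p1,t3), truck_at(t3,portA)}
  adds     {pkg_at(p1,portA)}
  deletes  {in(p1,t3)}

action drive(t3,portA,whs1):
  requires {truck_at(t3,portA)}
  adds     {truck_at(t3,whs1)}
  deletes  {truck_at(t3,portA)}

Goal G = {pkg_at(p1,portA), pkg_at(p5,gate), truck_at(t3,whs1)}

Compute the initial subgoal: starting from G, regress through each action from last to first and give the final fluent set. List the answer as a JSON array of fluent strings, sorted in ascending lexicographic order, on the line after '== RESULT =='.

Regress step by step:
  through step 2 (drive(t3,portA,whs1)): drop {truck_at(t3,whs1)}, keep {pkg_at(p1,portA), pkg_at(p5,gate)}, require {truck_at(t3,portA)}
    → {pkg_at(p1,portA), pkg_at(p5,gate), truck_at(t3,portA)}
  through step 1 (unload(p1,t3,portA)): drop {pkg_at(p1,portA)}, keep {pkg_at(p5,gate), truck_at(t3,portA)}, require {in(p1,t3), truck_at(t3,portA)}
    → {in(p1,t3), pkg_at(p5,gate), truck_at(t3,portA)}

== RESULT ==
["in(p1,t3)", "pkg_at(p5,gate)", "truck_at(t3,portA)"]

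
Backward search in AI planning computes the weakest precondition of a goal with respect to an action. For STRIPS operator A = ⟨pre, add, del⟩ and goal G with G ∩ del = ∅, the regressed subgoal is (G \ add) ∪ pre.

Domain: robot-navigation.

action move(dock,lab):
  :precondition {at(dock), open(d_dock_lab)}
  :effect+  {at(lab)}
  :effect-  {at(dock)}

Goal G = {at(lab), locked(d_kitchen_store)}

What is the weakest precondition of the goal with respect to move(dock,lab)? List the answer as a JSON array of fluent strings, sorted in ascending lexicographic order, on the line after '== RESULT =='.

Compute (G \ add) ∪ pre:
  G ∩ del = {}  (empty — regression defined)
  G \ add = {at(lab), locked(d_kitchen_store)} \ {at(lab)} = {locked(d_kitchen_store)}
  ∪ pre   = {locked(d_kitchen_store)} ∪ {at(dock), open(d_dock_lab)}
          = {at(dock), locked(d_kitchen_store), open(d_dock_lab)}

== RESULT ==
["at(dock)", "locked(d_kitchen_store)", "open(d_dock_lab)"]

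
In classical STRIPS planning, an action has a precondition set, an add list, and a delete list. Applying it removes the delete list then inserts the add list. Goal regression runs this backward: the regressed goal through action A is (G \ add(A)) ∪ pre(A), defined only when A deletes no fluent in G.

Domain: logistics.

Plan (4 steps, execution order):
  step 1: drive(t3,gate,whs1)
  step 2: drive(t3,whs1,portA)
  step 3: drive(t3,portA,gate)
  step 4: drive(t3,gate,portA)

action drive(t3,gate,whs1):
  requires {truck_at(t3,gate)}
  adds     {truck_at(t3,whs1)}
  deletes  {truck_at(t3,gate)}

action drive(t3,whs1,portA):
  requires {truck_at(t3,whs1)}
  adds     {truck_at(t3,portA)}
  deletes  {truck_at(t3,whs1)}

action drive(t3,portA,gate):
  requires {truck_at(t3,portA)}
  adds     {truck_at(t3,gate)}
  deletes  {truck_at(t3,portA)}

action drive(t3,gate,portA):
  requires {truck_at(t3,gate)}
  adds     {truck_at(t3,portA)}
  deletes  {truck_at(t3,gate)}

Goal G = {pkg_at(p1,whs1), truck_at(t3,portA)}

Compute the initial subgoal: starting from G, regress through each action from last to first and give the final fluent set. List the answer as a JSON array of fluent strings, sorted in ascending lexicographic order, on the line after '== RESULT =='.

Regress step by step:
  through step 4 (drive(t3,gate,portA)): drop {truck_at(t3,portA)}, keep {pkg_at(p1,whs1)}, require {truck_at(t3,gate)}
    → {pkg_at(p1,whs1), truck_at(t3,gate)}
  through step 3 (drive(t3,portA,gate)): drop {truck_at(t3,gate)}, keep {pkg_at(p1,whs1)}, require {truck_at(t3,portA)}
    → {pkg_at(p1,whs1), truck_at(t3,portA)}
  through step 2 (drive(t3,whs1,portA)): drop {truck_at(t3,portA)}, keep {pkg_at(p1,whs1)}, require {truck_at(t3,whs1)}
    → {pkg_at(p1,whs1), truck_at(t3,whs1)}
  through step 1 (drive(t3,gate,whs1)): drop {truck_at(t3,whs1)}, keep {pkg_at(p1,whs1)}, require {truck_at(t3,gate)}
    → {pkg_at(p1,whs1), truck_at(t3,gate)}

== RESULT ==
["pkg_at(p1,whs1)", "truck_at(t3,gate)"]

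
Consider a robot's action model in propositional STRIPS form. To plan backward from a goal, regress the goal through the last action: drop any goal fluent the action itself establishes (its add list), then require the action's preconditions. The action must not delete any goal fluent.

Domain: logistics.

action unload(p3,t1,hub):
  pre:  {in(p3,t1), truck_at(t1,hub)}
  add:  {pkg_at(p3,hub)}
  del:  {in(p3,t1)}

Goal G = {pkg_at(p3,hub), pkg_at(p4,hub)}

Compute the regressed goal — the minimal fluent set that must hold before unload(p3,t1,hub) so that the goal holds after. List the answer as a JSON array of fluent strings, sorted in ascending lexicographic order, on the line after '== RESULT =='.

Regress:
  G ∩ del = {}  (empty — regression defined)
  G \ add = {pkg_at(p3,hub), pkg_at(p4,hub)} \ {pkg_at(p3,hub)} = {pkg_at(p4,hub)}
  ∪ pre   = {pkg_at(p4,hub)} ∪ {in(p3,t1), truck_at(t1,hub)}
          = {in(p3,t1), pkg_at(p4,hub), truck_at(t1,hub)}

== RESULT ==
["in(p3,t1)", "pkg_at(p4,hub)", "truck_at(t1,hub)"]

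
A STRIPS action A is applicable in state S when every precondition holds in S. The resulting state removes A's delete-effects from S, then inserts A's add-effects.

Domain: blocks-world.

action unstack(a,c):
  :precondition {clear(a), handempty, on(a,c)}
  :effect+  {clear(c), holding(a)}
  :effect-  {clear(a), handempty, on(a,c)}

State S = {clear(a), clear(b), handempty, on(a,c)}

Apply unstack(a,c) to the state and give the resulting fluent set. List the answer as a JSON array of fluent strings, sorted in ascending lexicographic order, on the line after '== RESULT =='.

Compute (S \ del) ∪ add:
  pre ⊆ S: {clear(a), handempty, on(a,c)} ⊆ S  — applicable
  S \ del = {clear(b)}
  ∪ add   = {clear(b), clear(c), holding(a)}

== RESULT ==
["clear(b)", "clear(c)", "holding(a)"]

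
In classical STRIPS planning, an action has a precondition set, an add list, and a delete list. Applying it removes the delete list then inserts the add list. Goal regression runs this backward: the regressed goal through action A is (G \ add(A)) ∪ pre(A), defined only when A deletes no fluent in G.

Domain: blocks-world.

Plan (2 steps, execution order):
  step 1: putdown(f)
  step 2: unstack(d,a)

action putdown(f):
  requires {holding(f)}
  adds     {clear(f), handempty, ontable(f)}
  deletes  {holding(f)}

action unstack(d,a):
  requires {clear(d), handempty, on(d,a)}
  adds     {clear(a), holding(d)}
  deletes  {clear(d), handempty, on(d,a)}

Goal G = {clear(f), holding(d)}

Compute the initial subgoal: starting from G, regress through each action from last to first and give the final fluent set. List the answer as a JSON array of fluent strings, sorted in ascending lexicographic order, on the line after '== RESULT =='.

Work backward from the goal:
  through step 2 (unstack(d,a)): drop {holding(d)}, keep {clear(f)}, require {clear(d), handempty, on(d,a)}
    → {clear(d), clear(f), handempty, on(d,a)}
  through step 1 (putdown(f)): drop {clear(f), handempty}, keep {clear(d), on(d,a)}, require {holding(f)}
    → {clear(d), holding(f), on(d,a)}

== RESULT ==
["clear(d)", "holding(f)", "on(d,a)"]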